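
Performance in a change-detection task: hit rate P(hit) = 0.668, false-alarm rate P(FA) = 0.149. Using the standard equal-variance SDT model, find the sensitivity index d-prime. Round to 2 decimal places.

d-prime = 1.48

z(0.668) = 0.434, z(0.149) = -1.041
d' = z(H) − z(FA) = 0.434 − (-1.041) = 1.475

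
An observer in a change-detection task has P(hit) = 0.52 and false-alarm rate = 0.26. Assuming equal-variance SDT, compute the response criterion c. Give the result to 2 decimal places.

z(H) = 0.050
z(FA) = -0.643
c = −½·[z(H) + z(FA)] = −0.5 × (0.050 + (-0.643)) = 0.2965

c = 0.30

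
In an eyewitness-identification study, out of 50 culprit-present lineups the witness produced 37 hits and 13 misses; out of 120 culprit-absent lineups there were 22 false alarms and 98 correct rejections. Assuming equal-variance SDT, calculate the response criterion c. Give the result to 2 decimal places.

c = 0.13

H = 37/50 = 0.7400
FA = 22/120 = 0.1833
Φ⁻¹(0.7400) = 0.643, Φ⁻¹(0.1833) = -0.903
c = −½·[z(H) + z(FA)] = −0.5 × (0.643 + (-0.903)) = 0.130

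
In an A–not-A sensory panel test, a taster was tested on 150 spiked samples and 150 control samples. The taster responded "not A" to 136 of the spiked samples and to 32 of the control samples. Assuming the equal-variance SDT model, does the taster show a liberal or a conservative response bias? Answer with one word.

z(H) = 1.321, z(FA) = -0.795
c = −½·(z(H) + z(FA)) = -0.263
c < 0 → liberal criterion (biased toward responding “yes”).

liberal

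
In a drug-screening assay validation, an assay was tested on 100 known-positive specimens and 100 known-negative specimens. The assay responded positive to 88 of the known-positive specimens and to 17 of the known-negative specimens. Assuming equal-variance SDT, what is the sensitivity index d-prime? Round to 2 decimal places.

d-prime = 2.13

H = 88/100 = 0.8800
FA = 17/100 = 0.1700
z(0.8800) = 1.1750, z(0.1700) = -0.9542
d' = z(H) − z(FA) = 1.1750 − (-0.9542) = 2.1292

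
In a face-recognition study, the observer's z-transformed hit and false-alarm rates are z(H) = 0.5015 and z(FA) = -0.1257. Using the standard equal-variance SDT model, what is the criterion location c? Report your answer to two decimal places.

c = −½·[z(H) + z(FA)] = −½·(0.5015 + (-0.1257)) = -0.1879
c < 0: the observer has a liberal response bias.

c = -0.19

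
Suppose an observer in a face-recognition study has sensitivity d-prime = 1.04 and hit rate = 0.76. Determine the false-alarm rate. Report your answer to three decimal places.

false-alarm rate = 0.369

z(hit rate) = z(0.76) = 0.7063
z(FA) = z(H) − d' = 0.7063 − 1.04 = -0.3337
false-alarm rate = Φ(-0.3337) = 0.3693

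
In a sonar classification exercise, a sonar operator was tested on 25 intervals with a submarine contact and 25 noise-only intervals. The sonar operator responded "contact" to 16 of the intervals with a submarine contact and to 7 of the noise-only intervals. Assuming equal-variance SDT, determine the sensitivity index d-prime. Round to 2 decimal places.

d-prime = 0.94

H = 16/25 = 0.6400
FA = 7/25 = 0.2800
z(H) = z(0.6400) = 0.358
z(FA) = z(0.2800) = -0.583
d' = z(H) − z(FA) = 0.358 − (-0.583) = 0.941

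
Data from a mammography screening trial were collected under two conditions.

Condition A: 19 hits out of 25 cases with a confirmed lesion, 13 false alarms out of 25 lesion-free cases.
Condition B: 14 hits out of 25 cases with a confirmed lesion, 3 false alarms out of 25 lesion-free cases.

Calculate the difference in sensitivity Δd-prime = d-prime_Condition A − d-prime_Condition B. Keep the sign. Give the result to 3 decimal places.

Condition A: z(0.7600) = 0.7063, z(0.5200) = 0.0502, d' = 0.6561
Condition B: z(0.5600) = 0.1510, z(0.1200) = -1.1750, d' = 1.3260
Δd' = d'_Condition A − d'_Condition B = 0.6561 − 1.3260 = -0.6699
Condition B has the higher sensitivity.

Δd-prime = -0.670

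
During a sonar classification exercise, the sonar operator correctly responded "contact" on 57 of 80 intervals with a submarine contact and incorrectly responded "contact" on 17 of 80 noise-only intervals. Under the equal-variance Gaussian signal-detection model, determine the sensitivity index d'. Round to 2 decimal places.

d' = 1.36

H = 57/80 = 0.7125
FA = 17/80 = 0.2125
z(0.7125) = 0.5607, z(0.2125) = -0.7978
d' = z(H) − z(FA) = 0.5607 − (-0.7978) = 1.3585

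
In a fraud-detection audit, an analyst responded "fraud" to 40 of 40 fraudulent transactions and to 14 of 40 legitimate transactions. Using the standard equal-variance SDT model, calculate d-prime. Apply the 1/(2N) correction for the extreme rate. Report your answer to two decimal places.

The hit rate is 40/40 = 1, so apply the 1/(2N) correction: H → 1 − 1/(2·40) = 0.98750.
z(H) = z(0.98750) = 2.241
z(FA) = z(0.35000) = -0.385
d' = 2.241 − (-0.385) = 2.626

d-prime = 2.63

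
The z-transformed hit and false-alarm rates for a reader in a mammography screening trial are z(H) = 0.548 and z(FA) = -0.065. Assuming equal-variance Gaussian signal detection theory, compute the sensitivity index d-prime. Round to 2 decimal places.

d' = z(H) − z(FA) = 0.548 − (-0.065) = 0.613

d-prime = 0.61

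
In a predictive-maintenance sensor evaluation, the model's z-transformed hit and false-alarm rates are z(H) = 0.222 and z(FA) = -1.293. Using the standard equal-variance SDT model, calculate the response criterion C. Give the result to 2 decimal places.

C = 0.54

c = −½·[z(H) + z(FA)] = −½·(0.222 + (-1.293)) = 0.5355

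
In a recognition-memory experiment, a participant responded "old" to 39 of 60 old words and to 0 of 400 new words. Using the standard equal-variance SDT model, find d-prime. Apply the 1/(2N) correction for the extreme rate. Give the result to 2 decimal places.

The false-alarm rate is 0/400 = 0, so apply the 1/(2N) correction: FA → 1/(2·400) = 0.00125.
z(H) = z(0.65000) = 0.385
z(FA) = z(0.00125) = -3.023
d' = 0.385 − (-3.023) = 3.408

d-prime = 3.41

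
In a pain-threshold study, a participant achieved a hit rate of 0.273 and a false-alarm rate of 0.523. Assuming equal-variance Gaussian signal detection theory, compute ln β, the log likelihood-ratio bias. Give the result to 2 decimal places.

Φ⁻¹(0.273) = -0.604, Φ⁻¹(0.523) = 0.058
ln β = −½·[z(H)² − z(FA)²] = −0.5 × (0.365 − 0.003) = -0.181

ln β = -0.18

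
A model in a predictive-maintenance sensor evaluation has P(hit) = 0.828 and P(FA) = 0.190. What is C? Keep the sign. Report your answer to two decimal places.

C = -0.03

Φ⁻¹(0.828) = 0.946, Φ⁻¹(0.190) = -0.878
c = −½·[z(H) + z(FA)] = −0.5 × (0.946 + (-0.878)) = -0.034
c < 0: the model has a liberal response bias.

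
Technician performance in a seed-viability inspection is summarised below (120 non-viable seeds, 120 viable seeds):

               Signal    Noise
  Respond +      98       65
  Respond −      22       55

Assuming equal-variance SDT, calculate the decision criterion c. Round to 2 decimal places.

H = 98/120 = 0.8167
FA = 65/120 = 0.5417
z(0.8167) = 0.9029, z(0.5417) = 0.1047
c = −½·[z(H) + z(FA)] = −0.5 × (0.9029 + 0.1047) = -0.5038

c = -0.50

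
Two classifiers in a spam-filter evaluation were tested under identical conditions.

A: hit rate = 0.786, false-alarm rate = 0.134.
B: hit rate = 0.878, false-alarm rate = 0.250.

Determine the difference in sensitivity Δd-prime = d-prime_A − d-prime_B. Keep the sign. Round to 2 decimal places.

Δd-prime = 0.06

A: z(0.786) = 0.793, z(0.134) = -1.108, d' = 1.901
B: z(0.878) = 1.165, z(0.250) = -0.674, d' = 1.839
Δd' = d'_A − d'_B = 1.901 − 1.839 = 0.062
A has the higher sensitivity.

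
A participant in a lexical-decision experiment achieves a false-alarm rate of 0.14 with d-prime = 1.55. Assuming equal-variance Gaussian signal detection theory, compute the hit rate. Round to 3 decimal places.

z(false-alarm rate) = z(0.14) = -1.0803
z(H) = z(FA) + d' = -1.0803 + 1.55 = 0.4697
hit rate = Φ(0.4697) = 0.6807

hit rate = 0.681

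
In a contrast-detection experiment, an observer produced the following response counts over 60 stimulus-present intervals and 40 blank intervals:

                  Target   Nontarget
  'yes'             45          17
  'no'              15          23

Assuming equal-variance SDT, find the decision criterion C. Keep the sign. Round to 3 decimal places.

C = -0.243

H = 45/60 = 0.7500
FA = 17/40 = 0.4250
Φ⁻¹(0.7500) = 0.6745, Φ⁻¹(0.4250) = -0.1891
c = −½·[z(H) + z(FA)] = −0.5 × (0.6745 + (-0.1891)) = -0.2427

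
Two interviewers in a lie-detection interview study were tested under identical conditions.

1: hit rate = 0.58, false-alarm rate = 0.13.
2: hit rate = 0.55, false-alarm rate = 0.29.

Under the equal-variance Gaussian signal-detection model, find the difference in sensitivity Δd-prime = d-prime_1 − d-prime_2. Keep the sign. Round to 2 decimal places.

Δd-prime = 0.65

1: z(0.58) = 0.202, z(0.13) = -1.126, d' = 1.328
2: z(0.55) = 0.126, z(0.29) = -0.553, d' = 0.679
Δd' = d'_1 − d'_2 = 1.328 − 0.679 = 0.649
1 has the higher sensitivity.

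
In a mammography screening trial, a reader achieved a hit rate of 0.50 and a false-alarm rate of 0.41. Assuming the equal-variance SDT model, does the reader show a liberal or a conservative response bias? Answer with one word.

z(H) = 0.000, z(FA) = -0.228
c = −½·(z(H) + z(FA)) = 0.114
c > 0 → conservative criterion (biased toward responding “no”).

conservative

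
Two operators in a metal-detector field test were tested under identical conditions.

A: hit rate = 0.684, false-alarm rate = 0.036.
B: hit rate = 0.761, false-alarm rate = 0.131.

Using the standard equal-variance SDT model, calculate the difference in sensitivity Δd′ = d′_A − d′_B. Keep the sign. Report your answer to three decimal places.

Δd′ = 0.447

A: z(0.684) = 0.4789, z(0.036) = -1.7991, d' = 2.2780
B: z(0.761) = 0.7095, z(0.131) = -1.1217, d' = 1.8312
Δd' = d'_A − d'_B = 2.2780 − 1.8312 = 0.4468
A has the higher sensitivity.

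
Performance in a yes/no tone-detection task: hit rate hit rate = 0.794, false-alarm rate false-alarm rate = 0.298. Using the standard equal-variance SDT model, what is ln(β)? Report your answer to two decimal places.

ln β = -0.20

z(0.794) = 0.820, z(0.298) = -0.530
ln β = −½·[z(H)² − z(FA)²] = −0.5 × (0.672 − 0.281) = -0.1955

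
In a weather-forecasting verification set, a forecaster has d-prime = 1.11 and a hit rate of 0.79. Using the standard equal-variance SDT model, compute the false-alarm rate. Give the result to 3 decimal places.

false-alarm rate = 0.381

z(hit rate) = z(0.79) = 0.8064
z(FA) = z(H) − d' = 0.8064 − 1.11 = -0.3036
false-alarm rate = Φ(-0.3036) = 0.3807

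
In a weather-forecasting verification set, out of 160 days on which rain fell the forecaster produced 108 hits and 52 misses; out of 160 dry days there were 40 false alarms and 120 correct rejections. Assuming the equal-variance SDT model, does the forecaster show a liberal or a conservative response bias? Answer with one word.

z(H) = 0.454, z(FA) = -0.674
c = −½·(z(H) + z(FA)) = 0.110
c > 0 → conservative criterion (biased toward responding “no”).

conservative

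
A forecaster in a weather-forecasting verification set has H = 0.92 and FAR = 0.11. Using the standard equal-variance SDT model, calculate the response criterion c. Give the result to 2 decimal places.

c = -0.09

Φ⁻¹(H) = Φ⁻¹(0.92) = 1.4051
Φ⁻¹(FA) = Φ⁻¹(0.11) = -1.2265
c = −½·[z(H) + z(FA)] = −0.5 × (1.4051 + (-1.2265)) = -0.0893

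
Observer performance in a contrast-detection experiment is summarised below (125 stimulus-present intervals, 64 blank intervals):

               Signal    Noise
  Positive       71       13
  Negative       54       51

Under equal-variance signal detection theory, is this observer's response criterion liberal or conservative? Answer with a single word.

conservative

z(H) = 0.171, z(FA) = -0.831
c = −½·(z(H) + z(FA)) = 0.330
c > 0 → conservative criterion (biased toward responding “no”).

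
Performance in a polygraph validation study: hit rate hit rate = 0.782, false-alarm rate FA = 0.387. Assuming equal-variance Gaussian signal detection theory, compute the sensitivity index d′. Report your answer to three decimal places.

z(H) = 0.7790
z(FA) = -0.2871
d' = z(H) − z(FA) = 0.7790 − (-0.2871) = 1.0661

d′ = 1.066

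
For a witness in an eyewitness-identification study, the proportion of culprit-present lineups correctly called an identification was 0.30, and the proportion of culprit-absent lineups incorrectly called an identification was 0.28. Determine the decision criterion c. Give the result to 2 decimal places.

z(0.30) = -0.5244, z(0.28) = -0.5828
c = −½·[z(H) + z(FA)] = −0.5 × (-0.5244 + (-0.5828)) = 0.5536

c = 0.55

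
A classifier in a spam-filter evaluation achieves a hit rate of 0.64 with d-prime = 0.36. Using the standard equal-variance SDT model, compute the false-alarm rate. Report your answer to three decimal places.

z(hit rate) = z(0.64) = 0.3585
z(FA) = z(H) − d' = 0.3585 − 0.36 = -0.0015
false-alarm rate = Φ(-0.0015) = 0.4994

false-alarm rate = 0.499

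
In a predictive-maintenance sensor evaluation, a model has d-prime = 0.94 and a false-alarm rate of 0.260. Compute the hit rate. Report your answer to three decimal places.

hit rate = 0.617

z(false-alarm rate) = z(0.260) = -0.6433
z(H) = z(FA) + d' = -0.6433 + 0.94 = 0.2967
hit rate = Φ(0.2967) = 0.6167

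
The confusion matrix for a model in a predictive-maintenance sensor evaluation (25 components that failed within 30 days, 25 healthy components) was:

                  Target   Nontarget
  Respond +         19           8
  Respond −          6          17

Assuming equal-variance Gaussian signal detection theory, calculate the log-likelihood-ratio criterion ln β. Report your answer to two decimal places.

H = 19/25 = 0.7600
FA = 8/25 = 0.3200
Φ⁻¹(0.7600) = 0.706, Φ⁻¹(0.3200) = -0.468
ln β = −½·[z(H)² − z(FA)²] = −0.5 × (0.498 − 0.219) = -0.1395

ln β = -0.14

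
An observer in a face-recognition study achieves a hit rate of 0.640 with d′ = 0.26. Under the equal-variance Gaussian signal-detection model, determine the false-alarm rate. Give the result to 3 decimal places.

z(hit rate) = z(0.640) = 0.3585
z(FA) = z(H) − d' = 0.3585 − 0.26 = 0.0985
false-alarm rate = Φ(0.0985) = 0.5392

false-alarm rate = 0.539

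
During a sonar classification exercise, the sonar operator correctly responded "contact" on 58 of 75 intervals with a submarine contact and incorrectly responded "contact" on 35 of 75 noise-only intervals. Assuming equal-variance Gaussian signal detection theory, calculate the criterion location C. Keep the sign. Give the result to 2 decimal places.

C = -0.33

H = 58/75 = 0.7733
FA = 35/75 = 0.4667
z(0.7733) = 0.750, z(0.4667) = -0.084
c = −½·[z(H) + z(FA)] = −0.5 × (0.750 + (-0.084)) = -0.333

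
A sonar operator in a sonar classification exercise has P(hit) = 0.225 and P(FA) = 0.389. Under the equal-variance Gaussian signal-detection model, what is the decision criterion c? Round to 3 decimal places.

c = 0.519

z(H) = z(0.225) = -0.7554
z(FA) = z(0.389) = -0.2819
c = −½·[z(H) + z(FA)] = −0.5 × (-0.7554 + (-0.2819)) = 0.51865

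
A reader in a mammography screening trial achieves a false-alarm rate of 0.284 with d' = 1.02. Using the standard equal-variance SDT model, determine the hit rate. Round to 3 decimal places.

z(false-alarm rate) = z(0.284) = -0.5710
z(H) = z(FA) + d' = -0.5710 + 1.02 = 0.4490
hit rate = Φ(0.4490) = 0.6733

hit rate = 0.673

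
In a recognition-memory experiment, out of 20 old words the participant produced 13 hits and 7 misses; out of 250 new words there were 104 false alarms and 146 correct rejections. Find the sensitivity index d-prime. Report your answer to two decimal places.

d-prime = 0.60

H = 13/20 = 0.6500
FA = 104/250 = 0.4160
z(H) = 0.385
z(FA) = -0.212
d' = z(H) − z(FA) = 0.385 − (-0.212) = 0.597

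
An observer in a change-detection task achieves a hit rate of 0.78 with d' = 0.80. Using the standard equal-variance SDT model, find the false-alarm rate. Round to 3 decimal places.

z(hit rate) = z(0.78) = 0.7722
z(FA) = z(H) − d' = 0.7722 − 0.80 = -0.0278
false-alarm rate = Φ(-0.0278) = 0.4889

false-alarm rate = 0.489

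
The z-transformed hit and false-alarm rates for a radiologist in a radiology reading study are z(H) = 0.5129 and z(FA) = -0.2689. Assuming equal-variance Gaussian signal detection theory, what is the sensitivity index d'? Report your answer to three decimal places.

d' = z(H) − z(FA) = 0.5129 − (-0.2689) = 0.7818

d' = 0.782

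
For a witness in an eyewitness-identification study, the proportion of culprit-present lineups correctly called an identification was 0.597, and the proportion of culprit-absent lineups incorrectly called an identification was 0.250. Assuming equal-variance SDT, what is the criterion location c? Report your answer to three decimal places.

c = 0.214

Φ⁻¹(H) = 0.2456
Φ⁻¹(FA) = -0.6745
c = −½·[z(H) + z(FA)] = −0.5 × (0.2456 + (-0.6745)) = 0.21445
c > 0: the witness has a conservative response bias.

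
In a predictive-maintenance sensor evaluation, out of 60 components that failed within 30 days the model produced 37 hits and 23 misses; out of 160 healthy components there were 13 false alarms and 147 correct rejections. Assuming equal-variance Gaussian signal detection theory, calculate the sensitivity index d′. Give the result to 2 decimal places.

d′ = 1.69

H = 37/60 = 0.6167
FA = 13/160 = 0.0813
Φ⁻¹(H) = 0.2968
Φ⁻¹(FA) = -1.3964
d' = z(H) − z(FA) = 0.2968 − (-1.3964) = 1.6932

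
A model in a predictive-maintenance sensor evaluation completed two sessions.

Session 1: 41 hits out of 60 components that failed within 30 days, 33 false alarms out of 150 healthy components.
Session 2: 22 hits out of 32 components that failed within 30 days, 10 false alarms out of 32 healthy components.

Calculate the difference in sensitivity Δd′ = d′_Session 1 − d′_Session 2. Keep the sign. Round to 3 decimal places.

Session 1: z(0.6833) = 0.4769, z(0.2200) = -0.7722, d' = 1.2491
Session 2: z(0.6875) = 0.4888, z(0.3125) = -0.4888, d' = 0.9776
Δd' = d'_Session 1 − d'_Session 2 = 1.2491 − 0.9776 = 0.2715
Session 1 has the higher sensitivity.

Δd′ = 0.272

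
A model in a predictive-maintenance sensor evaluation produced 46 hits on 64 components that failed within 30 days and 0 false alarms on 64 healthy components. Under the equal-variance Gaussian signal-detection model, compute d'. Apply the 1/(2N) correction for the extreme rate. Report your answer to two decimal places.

The false-alarm rate is 0/64 = 0, so apply the 1/(2N) correction: FA → 1/(2·64) = 0.00781.
z(H) = z(0.71875) = 0.579
z(FA) = z(0.00781) = -2.418
d' = 0.579 − (-2.418) = 2.997

d' = 3.00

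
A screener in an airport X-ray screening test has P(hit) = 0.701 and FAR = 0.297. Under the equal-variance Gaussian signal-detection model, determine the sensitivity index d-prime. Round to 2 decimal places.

Φ⁻¹(H) = 0.527
Φ⁻¹(FA) = -0.533
d' = z(H) − z(FA) = 0.527 − (-0.533) = 1.060

d-prime = 1.06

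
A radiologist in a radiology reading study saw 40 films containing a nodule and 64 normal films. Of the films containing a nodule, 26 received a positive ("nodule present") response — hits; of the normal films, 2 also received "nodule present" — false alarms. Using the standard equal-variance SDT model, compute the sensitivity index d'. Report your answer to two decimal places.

H = 26/40 = 0.6500
FA = 2/64 = 0.0312
Φ⁻¹(H) = Φ⁻¹(0.6500) = 0.385
Φ⁻¹(FA) = Φ⁻¹(0.0312) = -1.863
d' = z(H) − z(FA) = 0.385 − (-1.863) = 2.248

d' = 2.25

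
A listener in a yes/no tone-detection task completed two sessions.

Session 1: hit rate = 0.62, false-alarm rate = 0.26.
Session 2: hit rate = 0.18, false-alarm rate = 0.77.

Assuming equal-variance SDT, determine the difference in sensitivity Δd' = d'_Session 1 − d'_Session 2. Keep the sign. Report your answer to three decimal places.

Δd' = 2.603

Session 1: z(0.62) = 0.3055, z(0.26) = -0.6433, d' = 0.9488
Session 2: z(0.18) = -0.9154, z(0.77) = 0.7388, d' = -1.6542
Δd' = d'_Session 1 − d'_Session 2 = 0.9488 − (-1.6542) = 2.6030
Session 1 has the higher sensitivity.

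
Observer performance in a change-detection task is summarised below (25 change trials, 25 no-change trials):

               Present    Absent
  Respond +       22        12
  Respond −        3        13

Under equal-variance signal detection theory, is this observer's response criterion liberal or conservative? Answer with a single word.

z(H) = 1.175, z(FA) = -0.050
c = −½·(z(H) + z(FA)) = -0.5625
c < 0 → liberal criterion (biased toward responding “yes”).

liberal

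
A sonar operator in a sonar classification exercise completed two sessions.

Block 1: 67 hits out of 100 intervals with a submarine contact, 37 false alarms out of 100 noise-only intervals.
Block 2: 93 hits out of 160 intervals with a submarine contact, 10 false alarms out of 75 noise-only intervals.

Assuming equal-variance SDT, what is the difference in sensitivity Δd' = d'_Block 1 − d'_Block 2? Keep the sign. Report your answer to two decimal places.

Block 1: z(0.6700) = 0.440, z(0.3700) = -0.332, d' = 0.772
Block 2: z(0.5813) = 0.205, z(0.1333) = -1.111, d' = 1.316
Δd' = d'_Block 1 − d'_Block 2 = 0.772 − 1.316 = -0.544
Block 2 has the higher sensitivity.

Δd' = -0.54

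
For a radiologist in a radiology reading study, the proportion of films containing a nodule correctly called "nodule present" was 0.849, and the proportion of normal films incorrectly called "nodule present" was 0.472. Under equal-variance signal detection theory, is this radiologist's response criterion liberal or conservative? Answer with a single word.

liberal

z(H) = 1.032, z(FA) = -0.070
c = −½·(z(H) + z(FA)) = -0.481
c < 0 → liberal criterion (biased toward responding “yes”).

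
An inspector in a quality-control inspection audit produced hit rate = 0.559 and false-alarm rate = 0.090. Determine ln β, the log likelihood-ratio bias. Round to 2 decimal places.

ln β = 0.89

z(H) = 0.148
z(FA) = -1.341
ln β = −½·[z(H)² − z(FA)²] = −0.5 × (0.022 − 1.798) = 0.888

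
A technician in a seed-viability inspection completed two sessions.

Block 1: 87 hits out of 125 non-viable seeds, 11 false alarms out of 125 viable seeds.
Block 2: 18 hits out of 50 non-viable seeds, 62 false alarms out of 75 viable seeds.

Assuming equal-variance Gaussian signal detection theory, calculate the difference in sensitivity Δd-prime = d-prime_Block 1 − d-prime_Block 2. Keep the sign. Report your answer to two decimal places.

Block 1: z(0.6960) = 0.513, z(0.0880) = -1.353, d' = 1.866
Block 2: z(0.3600) = -0.358, z(0.8267) = 0.941, d' = -1.299
Δd' = d'_Block 1 − d'_Block 2 = 1.866 − (-1.299) = 3.165
Block 1 has the higher sensitivity.

Δd-prime = 3.17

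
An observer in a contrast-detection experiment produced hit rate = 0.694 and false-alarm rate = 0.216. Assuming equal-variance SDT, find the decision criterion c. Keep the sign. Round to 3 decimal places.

c = 0.139

z(0.694) = 0.5072, z(0.216) = -0.7858
c = −½·[z(H) + z(FA)] = −0.5 × (0.5072 + (-0.7858)) = 0.1393
c > 0: the observer has a conservative response bias.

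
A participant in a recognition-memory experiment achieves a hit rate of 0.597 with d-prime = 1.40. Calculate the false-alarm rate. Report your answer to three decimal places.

false-alarm rate = 0.124

z(hit rate) = z(0.597) = 0.2456
z(FA) = z(H) − d' = 0.2456 − 1.40 = -1.1544
false-alarm rate = Φ(-1.1544) = 0.1242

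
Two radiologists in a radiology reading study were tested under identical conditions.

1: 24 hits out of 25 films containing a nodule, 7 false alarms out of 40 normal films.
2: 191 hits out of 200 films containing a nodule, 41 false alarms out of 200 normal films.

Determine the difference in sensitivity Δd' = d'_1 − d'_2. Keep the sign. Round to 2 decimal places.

1: z(0.9600) = 1.751, z(0.1750) = -0.935, d' = 2.686
2: z(0.9550) = 1.695, z(0.2050) = -0.824, d' = 2.519
Δd' = d'_1 − d'_2 = 2.686 − 2.519 = 0.167
1 has the higher sensitivity.

Δd' = 0.17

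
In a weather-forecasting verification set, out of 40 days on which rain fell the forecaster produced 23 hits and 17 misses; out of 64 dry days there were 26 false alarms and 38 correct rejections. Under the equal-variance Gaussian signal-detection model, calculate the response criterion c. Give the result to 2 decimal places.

H = 23/40 = 0.5750
FA = 26/64 = 0.4062
z(H) = 0.189
z(FA) = -0.237
c = −½·[z(H) + z(FA)] = −0.5 × (0.189 + (-0.237)) = 0.024

c = 0.02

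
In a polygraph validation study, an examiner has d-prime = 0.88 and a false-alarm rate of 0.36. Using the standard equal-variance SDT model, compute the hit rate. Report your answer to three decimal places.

z(false-alarm rate) = z(0.36) = -0.3585
z(H) = z(FA) + d' = -0.3585 + 0.88 = 0.5215
hit rate = Φ(0.5215) = 0.6990

hit rate = 0.699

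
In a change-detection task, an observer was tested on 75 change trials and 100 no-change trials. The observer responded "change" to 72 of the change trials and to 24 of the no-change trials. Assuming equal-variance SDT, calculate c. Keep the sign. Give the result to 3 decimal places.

c = -0.522

H = 72/75 = 0.9600
FA = 24/100 = 0.2400
z(H) = z(0.9600) = 1.7507
z(FA) = z(0.2400) = -0.7063
c = −½·[z(H) + z(FA)] = −0.5 × (1.7507 + (-0.7063)) = -0.5222
c < 0: the observer has a liberal response bias.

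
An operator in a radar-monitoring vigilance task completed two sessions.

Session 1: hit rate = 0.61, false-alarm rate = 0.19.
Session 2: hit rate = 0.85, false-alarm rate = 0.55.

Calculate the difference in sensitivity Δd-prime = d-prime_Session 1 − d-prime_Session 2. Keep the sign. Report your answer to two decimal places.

Session 1: z(0.61) = 0.279, z(0.19) = -0.878, d' = 1.157
Session 2: z(0.85) = 1.036, z(0.55) = 0.126, d' = 0.910
Δd' = d'_Session 1 − d'_Session 2 = 1.157 − 0.910 = 0.247
Session 1 has the higher sensitivity.

Δd-prime = 0.25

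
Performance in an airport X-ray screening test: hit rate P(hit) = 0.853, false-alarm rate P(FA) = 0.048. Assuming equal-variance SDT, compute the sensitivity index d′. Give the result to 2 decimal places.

d′ = 2.71

z(0.853) = 1.049, z(0.048) = -1.665
d' = z(H) − z(FA) = 1.049 − (-1.665) = 2.714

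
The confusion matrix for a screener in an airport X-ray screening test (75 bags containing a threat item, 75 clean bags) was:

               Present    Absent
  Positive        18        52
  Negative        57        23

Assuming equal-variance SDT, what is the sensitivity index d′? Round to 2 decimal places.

d′ = -1.21

H = 18/75 = 0.2400
FA = 52/75 = 0.6933
Φ⁻¹(H) = -0.706
Φ⁻¹(FA) = 0.505
d' = z(H) − z(FA) = -0.706 − 0.505 = -1.211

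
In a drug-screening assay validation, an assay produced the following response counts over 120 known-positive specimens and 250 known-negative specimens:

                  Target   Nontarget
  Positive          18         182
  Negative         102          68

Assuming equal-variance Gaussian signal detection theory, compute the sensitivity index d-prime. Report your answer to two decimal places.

H = 18/120 = 0.1500
FA = 182/250 = 0.7280
z(H) = z(0.1500) = -1.0364
z(FA) = z(0.7280) = 0.6068
d' = z(H) − z(FA) = -1.0364 − 0.6068 = -1.6432

d-prime = -1.64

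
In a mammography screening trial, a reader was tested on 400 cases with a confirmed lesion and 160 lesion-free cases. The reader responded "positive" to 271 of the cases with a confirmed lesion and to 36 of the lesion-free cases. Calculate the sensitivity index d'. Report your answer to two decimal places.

d' = 1.22

H = 271/400 = 0.6775
FA = 36/160 = 0.2250
Φ⁻¹(H) = Φ⁻¹(0.6775) = 0.461
Φ⁻¹(FA) = Φ⁻¹(0.2250) = -0.755
d' = z(H) − z(FA) = 0.461 − (-0.755) = 1.216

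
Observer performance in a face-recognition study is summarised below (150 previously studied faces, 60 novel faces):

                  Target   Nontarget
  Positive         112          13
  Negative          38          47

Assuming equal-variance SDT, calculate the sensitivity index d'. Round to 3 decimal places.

d' = 1.448

H = 112/150 = 0.7467
FA = 13/60 = 0.2167
z(H) = z(0.7467) = 0.6641
z(FA) = z(0.2167) = -0.7834
d' = z(H) − z(FA) = 0.6641 − (-0.7834) = 1.4475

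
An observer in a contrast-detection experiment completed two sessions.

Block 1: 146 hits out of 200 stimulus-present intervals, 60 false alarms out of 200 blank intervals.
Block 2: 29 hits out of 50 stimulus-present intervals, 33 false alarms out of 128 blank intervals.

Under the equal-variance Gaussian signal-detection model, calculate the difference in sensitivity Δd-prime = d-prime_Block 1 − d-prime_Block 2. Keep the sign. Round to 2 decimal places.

Δd-prime = 0.29

Block 1: z(0.7300) = 0.613, z(0.3000) = -0.524, d' = 1.137
Block 2: z(0.5800) = 0.202, z(0.2578) = -0.650, d' = 0.852
Δd' = d'_Block 1 − d'_Block 2 = 1.137 − 0.852 = 0.285
Block 1 has the higher sensitivity.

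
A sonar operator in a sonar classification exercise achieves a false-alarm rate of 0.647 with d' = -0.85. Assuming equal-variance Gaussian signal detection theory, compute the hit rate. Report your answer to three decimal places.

hit rate = 0.318

z(false-alarm rate) = z(0.647) = 0.3772
z(H) = z(FA) + d' = 0.3772 + (-0.85) = -0.4728
hit rate = Φ(-0.4728) = 0.3182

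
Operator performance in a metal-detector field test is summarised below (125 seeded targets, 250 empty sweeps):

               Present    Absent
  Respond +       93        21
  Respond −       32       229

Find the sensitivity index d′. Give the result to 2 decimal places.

H = 93/125 = 0.7440
FA = 21/250 = 0.0840
z(H) = z(0.7440) = 0.6557
z(FA) = z(0.0840) = -1.3787
d' = z(H) − z(FA) = 0.6557 − (-1.3787) = 2.0344

d′ = 2.03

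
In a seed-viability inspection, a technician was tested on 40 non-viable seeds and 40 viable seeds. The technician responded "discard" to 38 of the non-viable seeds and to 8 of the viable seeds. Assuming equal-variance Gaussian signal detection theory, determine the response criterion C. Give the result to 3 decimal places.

C = -0.402

H = 38/40 = 0.9500
FA = 8/40 = 0.2000
z(H) = z(0.9500) = 1.6449
z(FA) = z(0.2000) = -0.8416
c = −½·[z(H) + z(FA)] = −0.5 × (1.6449 + (-0.8416)) = -0.40165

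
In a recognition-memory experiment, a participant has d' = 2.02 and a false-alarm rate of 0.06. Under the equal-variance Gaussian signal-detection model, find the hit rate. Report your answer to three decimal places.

z(false-alarm rate) = z(0.06) = -1.5548
z(H) = z(FA) + d' = -1.5548 + 2.02 = 0.4652
hit rate = Φ(0.4652) = 0.6791

hit rate = 0.679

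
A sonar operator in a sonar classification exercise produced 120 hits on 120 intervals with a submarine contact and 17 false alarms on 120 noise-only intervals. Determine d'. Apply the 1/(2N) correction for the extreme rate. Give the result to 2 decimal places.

d' = 3.71

The hit rate is 120/120 = 1, so apply the 1/(2N) correction: H → 1 − 1/(2·120) = 0.99583.
z(H) = z(0.99583) = 2.638
z(FA) = z(0.14167) = -1.073
d' = 2.638 − (-1.073) = 3.711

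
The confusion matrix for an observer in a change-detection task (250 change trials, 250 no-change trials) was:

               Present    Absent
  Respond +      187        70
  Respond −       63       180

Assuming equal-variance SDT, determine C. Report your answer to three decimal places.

H = 187/250 = 0.7480
FA = 70/250 = 0.2800
Φ⁻¹(H) = Φ⁻¹(0.7480) = 0.6682
Φ⁻¹(FA) = Φ⁻¹(0.2800) = -0.5828
c = −½·[z(H) + z(FA)] = −0.5 × (0.6682 + (-0.5828)) = -0.0427

C = -0.043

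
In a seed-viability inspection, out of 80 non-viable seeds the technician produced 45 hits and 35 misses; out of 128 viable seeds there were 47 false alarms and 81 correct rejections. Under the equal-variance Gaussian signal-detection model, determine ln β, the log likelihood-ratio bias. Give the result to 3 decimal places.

H = 45/80 = 0.5625
FA = 47/128 = 0.3672
z(H) = z(0.5625) = 0.1573
z(FA) = z(0.3672) = -0.3393
ln β = −½·[z(H)² − z(FA)²] = −0.5 × (0.0247 − 0.1151) = 0.0452

ln β = 0.045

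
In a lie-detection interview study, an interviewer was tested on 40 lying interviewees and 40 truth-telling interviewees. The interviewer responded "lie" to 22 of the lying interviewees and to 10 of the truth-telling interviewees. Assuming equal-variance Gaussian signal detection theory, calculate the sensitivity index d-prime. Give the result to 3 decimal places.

H = 22/40 = 0.5500
FA = 10/40 = 0.2500
z(0.5500) = 0.1257, z(0.2500) = -0.6745
d' = z(H) − z(FA) = 0.1257 − (-0.6745) = 0.8002

d-prime = 0.800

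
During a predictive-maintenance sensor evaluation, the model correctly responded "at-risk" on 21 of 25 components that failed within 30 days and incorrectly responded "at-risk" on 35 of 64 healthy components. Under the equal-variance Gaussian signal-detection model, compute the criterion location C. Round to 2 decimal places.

H = 21/25 = 0.8400
FA = 35/64 = 0.5469
Φ⁻¹(0.8400) = 0.9945, Φ⁻¹(0.5469) = 0.1178
c = −½·[z(H) + z(FA)] = −0.5 × (0.9945 + 0.1178) = -0.55615
c < 0: the model has a liberal response bias.

C = -0.56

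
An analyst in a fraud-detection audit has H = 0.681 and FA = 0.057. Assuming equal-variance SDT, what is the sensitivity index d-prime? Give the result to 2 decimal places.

d-prime = 2.05

z(H) = 0.4705
z(FA) = -1.5805
d' = z(H) − z(FA) = 0.4705 − (-1.5805) = 2.0510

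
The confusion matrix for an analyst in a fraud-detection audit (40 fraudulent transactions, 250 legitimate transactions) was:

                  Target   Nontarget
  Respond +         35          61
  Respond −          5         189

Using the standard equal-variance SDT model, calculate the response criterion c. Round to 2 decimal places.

c = -0.23

H = 35/40 = 0.8750
FA = 61/250 = 0.2440
z(H) = 1.1503
z(FA) = -0.6935
c = −½·[z(H) + z(FA)] = −0.5 × (1.1503 + (-0.6935)) = -0.2284
c < 0: the analyst has a liberal response bias.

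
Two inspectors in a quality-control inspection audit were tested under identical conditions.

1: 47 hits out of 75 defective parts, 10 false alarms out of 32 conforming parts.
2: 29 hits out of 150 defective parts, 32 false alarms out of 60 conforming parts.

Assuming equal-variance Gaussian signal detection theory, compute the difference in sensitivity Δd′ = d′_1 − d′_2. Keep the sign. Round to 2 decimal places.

1: z(0.6267) = 0.323, z(0.3125) = -0.489, d' = 0.812
2: z(0.1933) = -0.866, z(0.5333) = 0.084, d' = -0.950
Δd' = d'_1 − d'_2 = 0.812 − (-0.950) = 1.762
1 has the higher sensitivity.

Δd′ = 1.76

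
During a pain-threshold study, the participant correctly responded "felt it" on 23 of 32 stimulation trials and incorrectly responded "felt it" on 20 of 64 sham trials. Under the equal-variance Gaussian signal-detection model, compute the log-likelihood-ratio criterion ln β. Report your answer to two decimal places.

ln β = -0.05

H = 23/32 = 0.7188
FA = 20/64 = 0.3125
z(H) = z(0.7188) = 0.579
z(FA) = z(0.3125) = -0.489
ln β = −½·[z(H)² − z(FA)²] = −0.5 × (0.335 − 0.239) = -0.048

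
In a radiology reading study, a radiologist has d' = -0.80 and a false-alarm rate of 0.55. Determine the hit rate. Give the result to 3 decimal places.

z(false-alarm rate) = z(0.55) = 0.1257
z(H) = z(FA) + d' = 0.1257 + (-0.80) = -0.6743
hit rate = Φ(-0.6743) = 0.2501

hit rate = 0.250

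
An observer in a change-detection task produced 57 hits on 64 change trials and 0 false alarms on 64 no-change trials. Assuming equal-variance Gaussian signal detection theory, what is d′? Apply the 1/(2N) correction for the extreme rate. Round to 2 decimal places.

The false-alarm rate is 0/64 = 0, so apply the 1/(2N) correction: FA → 1/(2·64) = 0.00781.
z(H) = z(0.89062) = 1.230
z(FA) = z(0.00781) = -2.418
d' = 1.230 − (-2.418) = 3.648

d′ = 3.65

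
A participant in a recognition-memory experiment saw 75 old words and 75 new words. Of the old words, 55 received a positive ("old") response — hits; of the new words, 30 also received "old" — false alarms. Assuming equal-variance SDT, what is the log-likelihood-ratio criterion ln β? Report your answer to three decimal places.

H = 55/75 = 0.7333
FA = 30/75 = 0.4000
Φ⁻¹(0.7333) = 0.6228, Φ⁻¹(0.4000) = -0.2533
ln β = −½·[z(H)² − z(FA)²] = −0.5 × (0.3879 − 0.0642) = -0.16185

ln β = -0.162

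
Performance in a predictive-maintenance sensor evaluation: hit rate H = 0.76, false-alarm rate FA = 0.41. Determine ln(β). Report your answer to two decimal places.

Φ⁻¹(H) = Φ⁻¹(0.76) = 0.706
Φ⁻¹(FA) = Φ⁻¹(0.41) = -0.228
ln β = −½·[z(H)² − z(FA)²] = −0.5 × (0.498 − 0.052) = -0.223

ln β = -0.22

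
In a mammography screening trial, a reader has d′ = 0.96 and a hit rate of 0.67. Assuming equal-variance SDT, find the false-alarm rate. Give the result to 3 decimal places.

false-alarm rate = 0.302

z(hit rate) = z(0.67) = 0.4399
z(FA) = z(H) − d' = 0.4399 − 0.96 = -0.5201
false-alarm rate = Φ(-0.5201) = 0.3015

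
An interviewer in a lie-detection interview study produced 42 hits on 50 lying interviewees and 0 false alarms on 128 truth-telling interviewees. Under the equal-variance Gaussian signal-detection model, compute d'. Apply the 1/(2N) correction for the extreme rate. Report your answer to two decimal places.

The false-alarm rate is 0/128 = 0, so apply the 1/(2N) correction: FA → 1/(2·128) = 0.00391.
z(H) = z(0.84000) = 0.994
z(FA) = z(0.00391) = -2.660
d' = 0.994 − (-2.660) = 3.654

d' = 3.65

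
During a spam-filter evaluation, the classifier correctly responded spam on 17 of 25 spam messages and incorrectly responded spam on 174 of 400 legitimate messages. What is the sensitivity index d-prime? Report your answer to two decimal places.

H = 17/25 = 0.6800
FA = 174/400 = 0.4350
z(H) = 0.4677
z(FA) = -0.1637
d' = z(H) − z(FA) = 0.4677 − (-0.1637) = 0.6314

d-prime = 0.63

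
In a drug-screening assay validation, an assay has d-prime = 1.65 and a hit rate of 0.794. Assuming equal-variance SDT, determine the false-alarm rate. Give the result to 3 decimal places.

false-alarm rate = 0.203

z(hit rate) = z(0.794) = 0.8204
z(FA) = z(H) − d' = 0.8204 − 1.65 = -0.8296
false-alarm rate = Φ(-0.8296) = 0.2034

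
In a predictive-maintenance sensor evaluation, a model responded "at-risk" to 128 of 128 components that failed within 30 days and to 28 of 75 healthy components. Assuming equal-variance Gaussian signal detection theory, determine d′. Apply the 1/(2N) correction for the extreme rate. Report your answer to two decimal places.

d′ = 2.98

The hit rate is 128/128 = 1, so apply the 1/(2N) correction: H → 1 − 1/(2·128) = 0.99609.
z(H) = z(0.99609) = 2.660
z(FA) = z(0.37333) = -0.323
d' = 2.660 − (-0.323) = 2.983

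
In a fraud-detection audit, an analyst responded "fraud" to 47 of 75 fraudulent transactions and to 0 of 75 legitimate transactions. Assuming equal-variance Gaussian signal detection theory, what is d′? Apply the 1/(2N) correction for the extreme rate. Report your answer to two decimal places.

d′ = 2.80

The false-alarm rate is 0/75 = 0, so apply the 1/(2N) correction: FA → 1/(2·75) = 0.00667.
z(H) = z(0.62667) = 0.323
z(FA) = z(0.00667) = -2.475
d' = 0.323 − (-2.475) = 2.798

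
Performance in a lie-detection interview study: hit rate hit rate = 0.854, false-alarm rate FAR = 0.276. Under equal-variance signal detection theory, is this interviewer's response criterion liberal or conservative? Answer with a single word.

liberal

z(H) = 1.054, z(FA) = -0.595
c = −½·(z(H) + z(FA)) = -0.2295
c < 0 → liberal criterion (biased toward responding “yes”).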